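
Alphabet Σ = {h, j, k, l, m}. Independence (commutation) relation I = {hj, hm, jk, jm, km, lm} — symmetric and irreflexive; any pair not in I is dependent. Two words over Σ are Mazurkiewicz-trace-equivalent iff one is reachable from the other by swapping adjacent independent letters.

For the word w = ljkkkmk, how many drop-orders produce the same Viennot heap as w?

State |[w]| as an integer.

piece 0:l — minimal
piece 1:j rests on {0:l}
piece 2:k rests on {0:l}
piece 3:k rests on {2:k}
piece 4:k rests on {3:k}
piece 5:m — minimal
piece 6:k rests on {4:k}
minimal pieces: {0:l, 5:m}
ways to finish when only these pieces remain (= sum over removing one remaining piece with nothing left below it):
  1 left: {1}→1  {5}→1  {6}→1
  2 left: {1,5}→2  {1,6}→2  {4,6}→1  {5,6}→2
  3 left: {1,4,6}→3  {1,5,6}→6  {3,4,6}→1  {4,5,6}→3
  4 left: {1,3,4,6}→4  {1,4,5,6}→12  {2,3,4,6}→1  {3,4,5,6}→4
  5 left: {1,2,3,4,6}→5  {1,3,4,5,6}→20  {2,3,4,5,6}→5
  placing 0:l first → 30 extensions
  placing 5:m first → 5 extensions
total linear extensions = 35

35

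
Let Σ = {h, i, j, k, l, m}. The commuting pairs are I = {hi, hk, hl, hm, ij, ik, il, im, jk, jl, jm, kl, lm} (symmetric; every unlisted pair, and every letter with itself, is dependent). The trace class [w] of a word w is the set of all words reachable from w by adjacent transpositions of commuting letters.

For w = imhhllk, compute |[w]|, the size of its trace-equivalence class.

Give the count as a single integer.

630

0(i) covers ∅
1(m) covers ∅
2(h) covers ∅
3(h) covers 2:h
4(l) covers ∅
5(l) covers 4:l
6(k) covers 1:m
floor of heap: 0:i, 1:m, 2:h, 4:l
completions by unplaced set U, small U first (add the entries for U minus each lowest piece of U):
  |U|=1: {0}:1  {3}:1  {5}:1  {6}:1
  |U|=2: {0,3}:2  {0,5}:2  {0,6}:2  {1,6}:1  {2,3}:1  {3,5}:2  {3,6}:2  {4,5}:1  {5,6}:2
  |U|=3: {0,1,6}:3  {0,2,3}:3  {0,3,5}:6  {0,3,6}:6  {0,4,5}:3  {0,5,6}:6  {1,3,6}:3  {1,5,6}:3  {2,3,5}:3  {2,3,6}:3  {3,4,5}:3  {3,5,6}:6  {4,5,6}:3
  |U|=4: {0,1,3,6}:12  {0,1,5,6}:12  {0,2,3,5}:12  {0,2,3,6}:12  {0,3,4,5}:12  {0,3,5,6}:24  {0,4,5,6}:12  {1,2,3,6}:6  {1,3,5,6}:12  {1,4,5,6}:6  {2,3,4,5}:6  {2,3,5,6}:12  {3,4,5,6}:12
  |U|=5: {0,1,2,3,6}:30  {0,1,3,5,6}:60  {0,1,4,5,6}:30  {0,2,3,4,5}:30  {0,2,3,5,6}:60  {0,3,4,5,6}:60  {1,2,3,5,6}:30  {1,3,4,5,6}:30  {2,3,4,5,6}:30
  start at 0(i): 90
  start at 1(m): 180
  start at 2(h): 180
  start at 4(l): 180
sum over floor = 630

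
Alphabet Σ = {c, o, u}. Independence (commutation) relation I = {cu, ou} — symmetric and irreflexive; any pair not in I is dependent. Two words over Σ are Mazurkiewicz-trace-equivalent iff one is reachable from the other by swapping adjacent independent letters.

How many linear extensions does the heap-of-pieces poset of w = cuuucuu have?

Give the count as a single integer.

21

drop 0:c onto floor
drop 1:u onto floor
drop 2:u onto {1:u}
drop 3:u onto {2:u}
drop 4:c onto {0:c}
drop 5:u onto {3:u}
drop 6:u onto {5:u}
ground layer = {0:c, 1:u}
drop-orders for the pieces not yet dropped (sum over which currently-grounded one goes next):
  1 to go: {4} 1  {6} 1
  2 to go: {0,4} 1  {4,6} 2  {5,6} 1
  3 to go: {0,4,6} 3  {3,5,6} 1  {4,5,6} 3
  4 to go: {0,4,5,6} 6  {2,3,5,6} 1  {3,4,5,6} 4
  5 to go: {0,3,4,5,6} 10  {1,2,3,5,6} 1  {2,3,4,5,6} 5
  if 0:c drops first: 6 orders
  if 1:u drops first: 15 orders
heap linearizations: 21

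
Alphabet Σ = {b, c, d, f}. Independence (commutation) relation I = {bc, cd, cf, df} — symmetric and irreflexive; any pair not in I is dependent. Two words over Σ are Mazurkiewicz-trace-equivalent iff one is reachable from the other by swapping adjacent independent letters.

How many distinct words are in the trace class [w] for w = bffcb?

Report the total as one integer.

piece 0:b — minimal
piece 1:f rests on {0:b}
piece 2:f rests on {1:f}
piece 3:c — minimal
piece 4:b rests on {2:f}
minimal pieces: {0:b, 3:c}
ways to finish when only these pieces remain (= sum over removing one remaining piece with nothing left below it):
  1 left: {3}→1  {4}→1
  2 left: {2,4}→1  {3,4}→2
  3 left: {1,2,4}→1  {2,3,4}→3
  placing 0:b first → 4 extensions
  placing 3:c first → 1 extensions
total linear extensions = 5

5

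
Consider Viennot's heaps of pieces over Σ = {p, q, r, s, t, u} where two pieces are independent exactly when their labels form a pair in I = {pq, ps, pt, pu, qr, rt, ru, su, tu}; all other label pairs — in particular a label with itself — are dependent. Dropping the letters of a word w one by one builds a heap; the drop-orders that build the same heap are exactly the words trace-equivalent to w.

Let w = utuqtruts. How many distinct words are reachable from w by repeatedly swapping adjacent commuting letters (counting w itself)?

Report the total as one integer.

93

piece 0:u — minimal
piece 1:t — minimal
piece 2:u rests on {0:u}
piece 3:q rests on {1:t, 2:u}
piece 4:t rests on {3:q}
piece 5:r — minimal
piece 6:u rests on {3:q}
piece 7:t rests on {4:t}
piece 8:s rests on {5:r, 7:t}
minimal pieces: {0:u, 1:t, 5:r}
ways to finish when only these pieces remain (= sum over removing one remaining piece with nothing left below it):
  1 left: {6}→1  {8}→1
  2 left: {5,8}→1  {6,8}→2  {7,8}→1
  3 left: {4,7,8}→1  {5,6,8}→3  {5,7,8}→2  {6,7,8}→3
  4 left: {4,5,7,8}→3  {4,6,7,8}→4  {5,6,7,8}→8
  5 left: {3,4,6,7,8}→4  {4,5,6,7,8}→15
  6 left: {1,3,4,6,7,8}→4  {2,3,4,6,7,8}→4  {3,4,5,6,7,8}→19
  7 left: {0,2,3,4,6,7,8}→4  {1,2,3,4,6,7,8}→8  {1,3,4,5,6,7,8}→23  {2,3,4,5,6,7,8}→23
  placing 0:u first → 54 extensions
  placing 1:t first → 27 extensions
  placing 5:r first → 12 extensions
total linear extensions = 93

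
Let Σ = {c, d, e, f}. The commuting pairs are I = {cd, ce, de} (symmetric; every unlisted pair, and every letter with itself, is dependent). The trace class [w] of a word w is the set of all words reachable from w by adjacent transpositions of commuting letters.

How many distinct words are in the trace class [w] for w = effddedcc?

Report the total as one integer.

#0=e has no predecessor
#1=f depends on [0:e]
#2=f depends on [1:f]
#3=d depends on [2:f]
#4=d depends on [3:d]
#5=e depends on [2:f]
#6=d depends on [4:d]
#7=c depends on [2:f]
#8=c depends on [7:c]
sources: [0:e]
N(rest) = Σ N(rest − s) over sources s of rest; N(one piece) = 1:
  size 1 → [5]=1  [6]=1  [8]=1
  size 2 → [4,6]=1  [5,6]=2  [5,8]=2  [6,8]=2  [7,8]=1
  size 3 → [3,4,6]=1  [4,5,6]=3  [4,6,8]=3  [5,6,8]=6  [5,7,8]=3  [6,7,8]=3
  size 4 → [3,4,5,6]=4  [3,4,6,8]=4  [4,5,6,8]=12  [4,6,7,8]=6  [5,6,7,8]=12
  size 5 → [3,4,5,6,8]=20  [3,4,6,7,8]=10  [4,5,6,7,8]=30
  size 6 → [3,4,5,6,7,8]=60
  size 7 → [2,3,4,5,6,7,8]=60
  first=0(e) contributes 60

60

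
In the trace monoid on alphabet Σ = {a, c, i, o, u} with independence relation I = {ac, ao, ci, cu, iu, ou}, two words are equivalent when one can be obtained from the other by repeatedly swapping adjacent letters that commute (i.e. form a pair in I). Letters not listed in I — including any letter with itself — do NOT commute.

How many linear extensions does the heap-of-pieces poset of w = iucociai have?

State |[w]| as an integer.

44

drop 0:i onto floor
drop 1:u onto floor
drop 2:c onto floor
drop 3:o onto {0:i, 2:c}
drop 4:c onto {3:o}
drop 5:i onto {3:o}
drop 6:a onto {1:u, 5:i}
drop 7:i onto {6:a}
ground layer = {0:i, 1:u, 2:c}
drop-orders for the pieces not yet dropped (sum over which currently-grounded one goes next):
  1 to go: {4} 1  {7} 1
  2 to go: {4,7} 2  {6,7} 1
  3 to go: {1,6,7} 1  {4,6,7} 3  {5,6,7} 1
  4 to go: {1,4,6,7} 4  {1,5,6,7} 2  {4,5,6,7} 4
  5 to go: {1,4,5,6,7} 10  {3,4,5,6,7} 4
  6 to go: {0,3,4,5,6,7} 4  {1,3,4,5,6,7} 14  {2,3,4,5,6,7} 4
  if 0:i drops first: 18 orders
  if 1:u drops first: 8 orders
  if 2:c drops first: 18 orders
heap linearizations: 44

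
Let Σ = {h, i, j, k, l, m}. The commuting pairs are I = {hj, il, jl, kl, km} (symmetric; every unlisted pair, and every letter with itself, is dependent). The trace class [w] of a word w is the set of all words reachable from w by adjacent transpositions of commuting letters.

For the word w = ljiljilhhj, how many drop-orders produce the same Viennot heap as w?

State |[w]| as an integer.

126

drop 0:l onto floor
drop 1:j onto floor
drop 2:i onto {1:j}
drop 3:l onto {0:l}
drop 4:j onto {2:i}
drop 5:i onto {4:j}
drop 6:l onto {3:l}
drop 7:h onto {5:i, 6:l}
drop 8:h onto {7:h}
drop 9:j onto {5:i}
ground layer = {0:l, 1:j}
drop-orders for the pieces not yet dropped (sum over which currently-grounded one goes next):
  1 to go: {8} 1  {9} 1
  2 to go: {7,8} 1  {8,9} 2
  3 to go: {6,7,8} 1  {7,8,9} 3
  4 to go: {3,6,7,8} 1  {5,7,8,9} 3  {6,7,8,9} 4
  5 to go: {0,3,6,7,8} 1  {3,6,7,8,9} 5  {4,5,7,8,9} 3  {5,6,7,8,9} 7
  6 to go: {0,3,6,7,8,9} 6  {2,4,5,7,8,9} 3  {3,5,6,7,8,9} 12  {4,5,6,7,8,9} 10
  7 to go: {0,3,5,6,7,8,9} 18  {1,2,4,5,7,8,9} 3  {2,4,5,6,7,8,9} 13  {3,4,5,6,7,8,9} 22
  8 to go: {0,3,4,5,6,7,8,9} 40  {1,2,4,5,6,7,8,9} 16  {2,3,4,5,6,7,8,9} 35
  if 0:l drops first: 51 orders
  if 1:j drops first: 75 orders
heap linearizations: 126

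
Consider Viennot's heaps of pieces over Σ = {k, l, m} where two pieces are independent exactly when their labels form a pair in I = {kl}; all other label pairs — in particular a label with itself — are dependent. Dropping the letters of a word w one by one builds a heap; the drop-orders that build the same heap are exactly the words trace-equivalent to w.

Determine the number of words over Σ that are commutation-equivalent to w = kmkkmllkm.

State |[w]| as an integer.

0(k) covers ∅
1(m) covers 0:k
2(k) covers 1:m
3(k) covers 2:k
4(m) covers 3:k
5(l) covers 4:m
6(l) covers 5:l
7(k) covers 4:m
8(m) covers 6:l, 7:k
floor of heap: 0:k
completions by unplaced set U, small U first (add the entries for U minus each lowest piece of U):
  |U|=1: {8}:1
  |U|=2: {6,8}:1  {7,8}:1
  |U|=3: {5,6,8}:1  {6,7,8}:2
  |U|=4: {5,6,7,8}:3
  |U|=5: {4,5,6,7,8}:3
  |U|=6: {3,4,5,6,7,8}:3
  |U|=7: {2,3,4,5,6,7,8}:3
  start at 0(k): 3

3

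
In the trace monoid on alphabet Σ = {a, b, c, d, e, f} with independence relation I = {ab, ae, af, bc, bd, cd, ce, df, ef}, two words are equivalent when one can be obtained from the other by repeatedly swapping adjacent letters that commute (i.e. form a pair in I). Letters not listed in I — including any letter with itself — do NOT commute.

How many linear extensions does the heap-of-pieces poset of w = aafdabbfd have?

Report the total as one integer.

drop 0:a onto floor
drop 1:a onto {0:a}
drop 2:f onto floor
drop 3:d onto {1:a}
drop 4:a onto {3:d}
drop 5:b onto {2:f}
drop 6:b onto {5:b}
drop 7:f onto {6:b}
drop 8:d onto {4:a}
ground layer = {0:a, 2:f}
drop-orders for the pieces not yet dropped (sum over which currently-grounded one goes next):
  1 to go: {7} 1  {8} 1
  2 to go: {4,8} 1  {6,7} 1  {7,8} 2
  3 to go: {3,4,8} 1  {4,7,8} 3  {5,6,7} 1  {6,7,8} 3
  4 to go: {1,3,4,8} 1  {2,5,6,7} 1  {3,4,7,8} 4  {4,6,7,8} 6  {5,6,7,8} 4
  5 to go: {0,1,3,4,8} 1  {1,3,4,7,8} 5  {2,5,6,7,8} 5  {3,4,6,7,8} 10  {4,5,6,7,8} 10
  6 to go: {0,1,3,4,7,8} 6  {1,3,4,6,7,8} 15  {2,4,5,6,7,8} 15  {3,4,5,6,7,8} 20
  7 to go: {0,1,3,4,6,7,8} 21  {1,3,4,5,6,7,8} 35  {2,3,4,5,6,7,8} 35
  if 0:a drops first: 70 orders
  if 2:f drops first: 56 orders
heap linearizations: 126

126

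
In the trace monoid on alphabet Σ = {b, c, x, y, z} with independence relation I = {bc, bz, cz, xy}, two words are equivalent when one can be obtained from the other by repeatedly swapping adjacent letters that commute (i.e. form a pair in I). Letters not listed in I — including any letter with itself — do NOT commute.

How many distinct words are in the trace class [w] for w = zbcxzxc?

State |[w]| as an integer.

6

0(z) covers ∅
1(b) covers ∅
2(c) covers ∅
3(x) covers 0:z, 1:b, 2:c
4(z) covers 3:x
5(x) covers 4:z
6(c) covers 5:x
floor of heap: 0:z, 1:b, 2:c
completions by unplaced set U, small U first (add the entries for U minus each lowest piece of U):
  |U|=1: {6}:1
  |U|=2: {5,6}:1
  |U|=3: {4,5,6}:1
  |U|=4: {3,4,5,6}:1
  |U|=5: {0,3,4,5,6}:1  {1,3,4,5,6}:1  {2,3,4,5,6}:1
  start at 0(z): 2
  start at 1(b): 2
  start at 2(c): 2
sum over floor = 6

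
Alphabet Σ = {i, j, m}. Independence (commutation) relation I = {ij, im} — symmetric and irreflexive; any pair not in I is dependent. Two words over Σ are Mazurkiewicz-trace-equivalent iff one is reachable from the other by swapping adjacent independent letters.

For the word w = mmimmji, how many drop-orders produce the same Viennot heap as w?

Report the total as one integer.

#0=m has no predecessor
#1=m depends on [0:m]
#2=i has no predecessor
#3=m depends on [1:m]
#4=m depends on [3:m]
#5=j depends on [4:m]
#6=i depends on [2:i]
sources: [0:m, 2:i]
N(rest) = Σ N(rest − s) over sources s of rest; N(one piece) = 1:
  size 1 → [5]=1  [6]=1
  size 2 → [2,6]=1  [4,5]=1  [5,6]=2
  size 3 → [2,5,6]=3  [3,4,5]=1  [4,5,6]=3
  size 4 → [1,3,4,5]=1  [2,4,5,6]=6  [3,4,5,6]=4
  size 5 → [0,1,3,4,5]=1  [1,3,4,5,6]=5  [2,3,4,5,6]=10
  first=0(m) contributes 15
  first=2(i) contributes 6
|[w]| = 21

21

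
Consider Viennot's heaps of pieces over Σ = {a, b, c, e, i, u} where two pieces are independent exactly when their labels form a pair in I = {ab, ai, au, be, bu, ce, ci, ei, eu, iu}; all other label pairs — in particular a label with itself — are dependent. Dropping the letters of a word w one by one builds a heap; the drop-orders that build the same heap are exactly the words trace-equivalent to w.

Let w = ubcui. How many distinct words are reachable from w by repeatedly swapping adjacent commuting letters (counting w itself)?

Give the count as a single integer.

#0=u has no predecessor
#1=b has no predecessor
#2=c depends on [0:u, 1:b]
#3=u depends on [2:c]
#4=i depends on [1:b]
sources: [0:u, 1:b]
N(rest) = Σ N(rest − s) over sources s of rest; N(one piece) = 1:
  size 1 → [3]=1  [4]=1
  size 2 → [2,3]=1  [3,4]=2
  size 3 → [0,2,3]=1  [2,3,4]=3
  first=0(u) contributes 3
  first=1(b) contributes 4
|[w]| = 7

7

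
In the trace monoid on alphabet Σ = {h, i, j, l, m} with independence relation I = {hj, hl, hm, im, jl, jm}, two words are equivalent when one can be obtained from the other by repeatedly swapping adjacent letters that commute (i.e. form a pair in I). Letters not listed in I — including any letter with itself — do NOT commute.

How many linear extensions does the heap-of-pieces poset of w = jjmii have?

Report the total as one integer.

piece 0:j — minimal
piece 1:j rests on {0:j}
piece 2:m — minimal
piece 3:i rests on {1:j}
piece 4:i rests on {3:i}
minimal pieces: {0:j, 2:m}
ways to finish when only these pieces remain (= sum over removing one remaining piece with nothing left below it):
  1 left: {2}→1  {4}→1
  2 left: {2,4}→2  {3,4}→1
  3 left: {1,3,4}→1  {2,3,4}→3
  placing 0:j first → 4 extensions
  placing 2:m first → 1 extensions
total linear extensions = 5

5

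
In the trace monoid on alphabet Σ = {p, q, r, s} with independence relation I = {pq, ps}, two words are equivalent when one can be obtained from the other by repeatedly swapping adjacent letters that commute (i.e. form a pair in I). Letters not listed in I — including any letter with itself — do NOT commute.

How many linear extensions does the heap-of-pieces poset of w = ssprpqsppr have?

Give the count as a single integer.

#0=s has no predecessor
#1=s depends on [0:s]
#2=p has no predecessor
#3=r depends on [1:s, 2:p]
#4=p depends on [3:r]
#5=q depends on [3:r]
#6=s depends on [5:q]
#7=p depends on [4:p]
#8=p depends on [7:p]
#9=r depends on [6:s, 8:p]
sources: [0:s, 2:p]
N(rest) = Σ N(rest − s) over sources s of rest; N(one piece) = 1:
  size 1 → [9]=1
  size 2 → [6,9]=1  [8,9]=1
  size 3 → [5,6,9]=1  [6,8,9]=2  [7,8,9]=1
  size 4 → [4,7,8,9]=1  [5,6,8,9]=3  [6,7,8,9]=3
  size 5 → [4,6,7,8,9]=4  [5,6,7,8,9]=6
  size 6 → [4,5,6,7,8,9]=10
  size 7 → [3,4,5,6,7,8,9]=10
  size 8 → [1,3,4,5,6,7,8,9]=10  [2,3,4,5,6,7,8,9]=10
  first=0(s) contributes 20
  first=2(p) contributes 10
|[w]| = 30

30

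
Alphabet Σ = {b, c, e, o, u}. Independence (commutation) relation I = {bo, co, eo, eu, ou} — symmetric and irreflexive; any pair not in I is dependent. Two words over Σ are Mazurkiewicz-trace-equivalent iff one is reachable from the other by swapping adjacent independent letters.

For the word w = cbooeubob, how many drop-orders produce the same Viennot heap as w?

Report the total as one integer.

drop 0:c onto floor
drop 1:b onto {0:c}
drop 2:o onto floor
drop 3:o onto {2:o}
drop 4:e onto {1:b}
drop 5:u onto {1:b}
drop 6:b onto {4:e, 5:u}
drop 7:o onto {3:o}
drop 8:b onto {6:b}
ground layer = {0:c, 2:o}
drop-orders for the pieces not yet dropped (sum over which currently-grounded one goes next):
  1 to go: {7} 1  {8} 1
  2 to go: {3,7} 1  {6,8} 1  {7,8} 2
  3 to go: {2,3,7} 1  {3,7,8} 3  {4,6,8} 1  {5,6,8} 1  {6,7,8} 3
  4 to go: {2,3,7,8} 4  {3,6,7,8} 6  {4,5,6,8} 2  {4,6,7,8} 4  {5,6,7,8} 4
  5 to go: {1,4,5,6,8} 2  {2,3,6,7,8} 10  {3,4,6,7,8} 10  {3,5,6,7,8} 10  {4,5,6,7,8} 10
  6 to go: {0,1,4,5,6,8} 2  {1,4,5,6,7,8} 12  {2,3,4,6,7,8} 20  {2,3,5,6,7,8} 20  {3,4,5,6,7,8} 30
  7 to go: {0,1,4,5,6,7,8} 14  {1,3,4,5,6,7,8} 42  {2,3,4,5,6,7,8} 70
  if 0:c drops first: 112 orders
  if 2:o drops first: 56 orders
heap linearizations: 168

168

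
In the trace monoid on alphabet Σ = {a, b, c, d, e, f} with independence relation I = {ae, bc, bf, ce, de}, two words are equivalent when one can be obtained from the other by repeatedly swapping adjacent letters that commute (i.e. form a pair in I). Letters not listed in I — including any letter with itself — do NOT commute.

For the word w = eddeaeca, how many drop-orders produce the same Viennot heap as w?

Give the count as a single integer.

56

drop 0:e onto floor
drop 1:d onto floor
drop 2:d onto {1:d}
drop 3:e onto {0:e}
drop 4:a onto {2:d}
drop 5:e onto {3:e}
drop 6:c onto {4:a}
drop 7:a onto {6:c}
ground layer = {0:e, 1:d}
drop-orders for the pieces not yet dropped (sum over which currently-grounded one goes next):
  1 to go: {5} 1  {7} 1
  2 to go: {3,5} 1  {5,7} 2  {6,7} 1
  3 to go: {0,3,5} 1  {3,5,7} 3  {4,6,7} 1  {5,6,7} 3
  4 to go: {0,3,5,7} 4  {2,4,6,7} 1  {3,5,6,7} 6  {4,5,6,7} 4
  5 to go: {0,3,5,6,7} 10  {1,2,4,6,7} 1  {2,4,5,6,7} 5  {3,4,5,6,7} 10
  6 to go: {0,3,4,5,6,7} 20  {1,2,4,5,6,7} 6  {2,3,4,5,6,7} 15
  if 0:e drops first: 21 orders
  if 1:d drops first: 35 orders
heap linearizations: 56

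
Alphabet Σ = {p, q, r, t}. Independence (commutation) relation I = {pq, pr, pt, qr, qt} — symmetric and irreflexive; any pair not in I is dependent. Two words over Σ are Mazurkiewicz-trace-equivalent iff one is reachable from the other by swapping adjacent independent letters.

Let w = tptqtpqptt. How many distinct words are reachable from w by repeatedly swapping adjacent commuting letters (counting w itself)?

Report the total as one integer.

drop 0:t onto floor
drop 1:p onto floor
drop 2:t onto {0:t}
drop 3:q onto floor
drop 4:t onto {2:t}
drop 5:p onto {1:p}
drop 6:q onto {3:q}
drop 7:p onto {5:p}
drop 8:t onto {4:t}
drop 9:t onto {8:t}
ground layer = {0:t, 1:p, 3:q}
drop-orders for the pieces not yet dropped (sum over which currently-grounded one goes next):
  1 to go: {6} 1  {7} 1  {9} 1
  2 to go: {3,6} 1  {5,7} 1  {6,7} 2  {6,9} 2  {7,9} 2  {8,9} 1
  3 to go: {1,5,7} 1  {3,6,7} 3  {3,6,9} 3  {4,8,9} 1  {5,6,7} 3  {5,7,9} 3  {6,7,9} 6  {6,8,9} 3  {7,8,9} 3
  4 to go: {1,5,6,7} 4  {1,5,7,9} 4  {2,4,8,9} 1  {3,5,6,7} 6  {3,6,7,9} 12  {3,6,8,9} 6  {4,6,8,9} 4  {4,7,8,9} 4  {5,6,7,9} 12  {5,7,8,9} 6  {6,7,8,9} 12
  5 to go: {0,2,4,8,9} 1  {1,3,5,6,7} 10  {1,5,6,7,9} 20  {1,5,7,8,9} 10  {2,4,6,8,9} 5  {2,4,7,8,9} 5  {3,4,6,8,9} 10  {3,5,6,7,9} 30  {3,6,7,8,9} 30  {4,5,7,8,9} 10  {4,6,7,8,9} 20  {5,6,7,8,9} 30
  6 to go: {0,2,4,6,8,9} 6  {0,2,4,7,8,9} 6  {1,3,5,6,7,9} 60  {1,4,5,7,8,9} 20  {1,5,6,7,8,9} 60  {2,3,4,6,8,9} 15  {2,4,5,7,8,9} 15  {2,4,6,7,8,9} 30  {3,4,6,7,8,9} 60  {3,5,6,7,8,9} 90  {4,5,6,7,8,9} 60
  7 to go: {0,2,3,4,6,8,9} 21  {0,2,4,5,7,8,9} 21  {0,2,4,6,7,8,9} 42  {1,2,4,5,7,8,9} 35  {1,3,5,6,7,8,9} 210  {1,4,5,6,7,8,9} 140  {2,3,4,6,7,8,9} 105  {2,4,5,6,7,8,9} 105  {3,4,5,6,7,8,9} 210
  8 to go: {0,1,2,4,5,7,8,9} 56  {0,2,3,4,6,7,8,9} 168  {0,2,4,5,6,7,8,9} 168  {1,2,4,5,6,7,8,9} 280  {1,3,4,5,6,7,8,9} 560  {2,3,4,5,6,7,8,9} 420
  if 0:t drops first: 1260 orders
  if 1:p drops first: 756 orders
  if 3:q drops first: 504 orders
heap linearizations: 2520

2520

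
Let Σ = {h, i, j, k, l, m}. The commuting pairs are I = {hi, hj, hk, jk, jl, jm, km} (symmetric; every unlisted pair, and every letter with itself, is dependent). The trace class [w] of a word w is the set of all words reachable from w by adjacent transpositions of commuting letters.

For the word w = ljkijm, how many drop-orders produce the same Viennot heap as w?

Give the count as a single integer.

6

piece 0:l — minimal
piece 1:j — minimal
piece 2:k rests on {0:l}
piece 3:i rests on {1:j, 2:k}
piece 4:j rests on {3:i}
piece 5:m rests on {3:i}
minimal pieces: {0:l, 1:j}
ways to finish when only these pieces remain (= sum over removing one remaining piece with nothing left below it):
  1 left: {4}→1  {5}→1
  2 left: {4,5}→2
  3 left: {3,4,5}→2
  4 left: {1,3,4,5}→2  {2,3,4,5}→2
  placing 0:l first → 4 extensions
  placing 1:j first → 2 extensions
total linear extensions = 6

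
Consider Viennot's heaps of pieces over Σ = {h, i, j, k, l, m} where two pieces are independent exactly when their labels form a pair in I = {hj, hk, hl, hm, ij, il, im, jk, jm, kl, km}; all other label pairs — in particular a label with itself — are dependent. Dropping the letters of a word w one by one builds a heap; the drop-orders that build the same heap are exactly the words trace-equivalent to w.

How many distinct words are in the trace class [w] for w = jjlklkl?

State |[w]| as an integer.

drop 0:j onto floor
drop 1:j onto {0:j}
drop 2:l onto {1:j}
drop 3:k onto floor
drop 4:l onto {2:l}
drop 5:k onto {3:k}
drop 6:l onto {4:l}
ground layer = {0:j, 3:k}
drop-orders for the pieces not yet dropped (sum over which currently-grounded one goes next):
  1 to go: {5} 1  {6} 1
  2 to go: {3,5} 1  {4,6} 1  {5,6} 2
  3 to go: {2,4,6} 1  {3,5,6} 3  {4,5,6} 3
  4 to go: {1,2,4,6} 1  {2,4,5,6} 4  {3,4,5,6} 6
  5 to go: {0,1,2,4,6} 1  {1,2,4,5,6} 5  {2,3,4,5,6} 10
  if 0:j drops first: 15 orders
  if 3:k drops first: 6 orders
heap linearizations: 21

21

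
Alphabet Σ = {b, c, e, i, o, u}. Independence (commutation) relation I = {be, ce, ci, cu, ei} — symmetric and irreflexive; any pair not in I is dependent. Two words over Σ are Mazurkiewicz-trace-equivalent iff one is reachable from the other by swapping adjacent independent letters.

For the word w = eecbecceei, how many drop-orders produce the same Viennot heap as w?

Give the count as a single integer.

756

#0=e has no predecessor
#1=e depends on [0:e]
#2=c has no predecessor
#3=b depends on [2:c]
#4=e depends on [1:e]
#5=c depends on [3:b]
#6=c depends on [5:c]
#7=e depends on [4:e]
#8=e depends on [7:e]
#9=i depends on [3:b]
sources: [0:e, 2:c]
N(rest) = Σ N(rest − s) over sources s of rest; N(one piece) = 1:
  size 1 → [6]=1  [8]=1  [9]=1
  size 2 → [5,6]=1  [6,8]=2  [6,9]=2  [7,8]=1  [8,9]=2
  size 3 → [4,7,8]=1  [5,6,8]=3  [5,6,9]=3  [6,7,8]=3  [6,8,9]=6  [7,8,9]=3
  size 4 → [1,4,7,8]=1  [3,5,6,9]=3  [4,6,7,8]=4  [4,7,8,9]=4  [5,6,7,8]=6  [5,6,8,9]=12  [6,7,8,9]=12
  size 5 → [0,1,4,7,8]=1  [1,4,6,7,8]=5  [1,4,7,8,9]=5  [2,3,5,6,9]=3  [3,5,6,8,9]=15  [4,5,6,7,8]=10  [4,6,7,8,9]=20  [5,6,7,8,9]=30
  size 6 → [0,1,4,6,7,8]=6  [0,1,4,7,8,9]=6  [1,4,5,6,7,8]=15  [1,4,6,7,8,9]=30  [2,3,5,6,8,9]=18  [3,5,6,7,8,9]=45  [4,5,6,7,8,9]=60
  size 7 → [0,1,4,5,6,7,8]=21  [0,1,4,6,7,8,9]=42  [1,4,5,6,7,8,9]=105  [2,3,5,6,7,8,9]=63  [3,4,5,6,7,8,9]=105
  size 8 → [0,1,4,5,6,7,8,9]=168  [1,3,4,5,6,7,8,9]=210  [2,3,4,5,6,7,8,9]=168
  first=0(e) contributes 378
  first=2(c) contributes 378
|[w]| = 756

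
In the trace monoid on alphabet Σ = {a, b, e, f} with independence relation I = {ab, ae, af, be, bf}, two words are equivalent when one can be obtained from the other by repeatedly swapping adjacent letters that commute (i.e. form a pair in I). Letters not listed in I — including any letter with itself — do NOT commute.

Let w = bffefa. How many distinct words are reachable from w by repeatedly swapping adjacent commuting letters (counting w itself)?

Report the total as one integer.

#0=b has no predecessor
#1=f has no predecessor
#2=f depends on [1:f]
#3=e depends on [2:f]
#4=f depends on [3:e]
#5=a has no predecessor
sources: [0:b, 1:f, 5:a]
N(rest) = Σ N(rest − s) over sources s of rest; N(one piece) = 1:
  size 1 → [0]=1  [4]=1  [5]=1
  size 2 → [0,4]=2  [0,5]=2  [3,4]=1  [4,5]=2
  size 3 → [0,3,4]=3  [0,4,5]=6  [2,3,4]=1  [3,4,5]=3
  size 4 → [0,2,3,4]=4  [0,3,4,5]=12  [1,2,3,4]=1  [2,3,4,5]=4
  first=0(b) contributes 5
  first=1(f) contributes 20
  first=5(a) contributes 5
|[w]| = 30

30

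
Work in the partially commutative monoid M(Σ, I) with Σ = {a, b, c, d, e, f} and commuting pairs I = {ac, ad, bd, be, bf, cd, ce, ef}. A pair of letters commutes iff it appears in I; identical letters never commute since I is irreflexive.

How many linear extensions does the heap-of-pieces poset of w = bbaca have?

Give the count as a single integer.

0(b) covers ∅
1(b) covers 0:b
2(a) covers 1:b
3(c) covers 1:b
4(a) covers 2:a
floor of heap: 0:b
completions by unplaced set U, small U first (add the entries for U minus each lowest piece of U):
  |U|=1: {3}:1  {4}:1
  |U|=2: {2,4}:1  {3,4}:2
  |U|=3: {2,3,4}:3
  start at 0(b): 3

3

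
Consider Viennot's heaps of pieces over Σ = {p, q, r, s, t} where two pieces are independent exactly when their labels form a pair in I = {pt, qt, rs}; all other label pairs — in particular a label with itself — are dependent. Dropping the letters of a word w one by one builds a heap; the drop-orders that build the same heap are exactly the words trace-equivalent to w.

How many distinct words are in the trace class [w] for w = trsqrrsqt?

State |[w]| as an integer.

drop 0:t onto floor
drop 1:r onto {0:t}
drop 2:s onto {0:t}
drop 3:q onto {1:r, 2:s}
drop 4:r onto {3:q}
drop 5:r onto {4:r}
drop 6:s onto {3:q}
drop 7:q onto {5:r, 6:s}
drop 8:t onto {5:r, 6:s}
ground layer = {0:t}
drop-orders for the pieces not yet dropped (sum over which currently-grounded one goes next):
  1 to go: {7} 1  {8} 1
  2 to go: {7,8} 2
  3 to go: {5,7,8} 2  {6,7,8} 2
  4 to go: {4,5,7,8} 2  {5,6,7,8} 4
  5 to go: {4,5,6,7,8} 6
  6 to go: {3,4,5,6,7,8} 6
  7 to go: {1,3,4,5,6,7,8} 6  {2,3,4,5,6,7,8} 6
  if 0:t drops first: 12 orders

12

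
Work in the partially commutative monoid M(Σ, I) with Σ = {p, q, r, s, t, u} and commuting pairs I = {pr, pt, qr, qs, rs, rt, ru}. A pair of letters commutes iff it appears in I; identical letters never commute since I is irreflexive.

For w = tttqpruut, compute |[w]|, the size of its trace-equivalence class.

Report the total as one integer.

#0=t has no predecessor
#1=t depends on [0:t]
#2=t depends on [1:t]
#3=q depends on [2:t]
#4=p depends on [3:q]
#5=r has no predecessor
#6=u depends on [4:p]
#7=u depends on [6:u]
#8=t depends on [7:u]
sources: [0:t, 5:r]
N(rest) = Σ N(rest − s) over sources s of rest; N(one piece) = 1:
  size 1 → [5]=1  [8]=1
  size 2 → [5,8]=2  [7,8]=1
  size 3 → [5,7,8]=3  [6,7,8]=1
  size 4 → [4,6,7,8]=1  [5,6,7,8]=4
  size 5 → [3,4,6,7,8]=1  [4,5,6,7,8]=5
  size 6 → [2,3,4,6,7,8]=1  [3,4,5,6,7,8]=6
  size 7 → [1,2,3,4,6,7,8]=1  [2,3,4,5,6,7,8]=7
  first=0(t) contributes 8
  first=5(r) contributes 1
|[w]| = 9

9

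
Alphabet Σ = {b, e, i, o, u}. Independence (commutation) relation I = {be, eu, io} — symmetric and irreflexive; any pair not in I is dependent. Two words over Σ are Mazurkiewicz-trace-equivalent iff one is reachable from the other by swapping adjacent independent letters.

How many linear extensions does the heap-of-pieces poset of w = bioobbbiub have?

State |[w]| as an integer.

3

0(b) covers ∅
1(i) covers 0:b
2(o) covers 0:b
3(o) covers 2:o
4(b) covers 1:i, 3:o
5(b) covers 4:b
6(b) covers 5:b
7(i) covers 6:b
8(u) covers 7:i
9(b) covers 8:u
floor of heap: 0:b
completions by unplaced set U, small U first (add the entries for U minus each lowest piece of U):
  |U|=1: {9}:1
  |U|=2: {8,9}:1
  |U|=3: {7,8,9}:1
  |U|=4: {6,7,8,9}:1
  |U|=5: {5,6,7,8,9}:1
  |U|=6: {4,5,6,7,8,9}:1
  |U|=7: {1,4,5,6,7,8,9}:1  {3,4,5,6,7,8,9}:1
  |U|=8: {1,3,4,5,6,7,8,9}:2  {2,3,4,5,6,7,8,9}:1
  start at 0(b): 3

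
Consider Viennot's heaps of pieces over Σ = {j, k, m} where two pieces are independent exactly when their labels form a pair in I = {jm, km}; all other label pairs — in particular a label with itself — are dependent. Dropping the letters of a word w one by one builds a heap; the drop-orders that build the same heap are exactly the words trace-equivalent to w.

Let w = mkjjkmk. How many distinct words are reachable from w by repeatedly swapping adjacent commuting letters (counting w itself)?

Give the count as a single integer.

0(m) covers ∅
1(k) covers ∅
2(j) covers 1:k
3(j) covers 2:j
4(k) covers 3:j
5(m) covers 0:m
6(k) covers 4:k
floor of heap: 0:m, 1:k
completions by unplaced set U, small U first (add the entries for U minus each lowest piece of U):
  |U|=1: {5}:1  {6}:1
  |U|=2: {0,5}:1  {4,6}:1  {5,6}:2
  |U|=3: {0,5,6}:3  {3,4,6}:1  {4,5,6}:3
  |U|=4: {0,4,5,6}:6  {2,3,4,6}:1  {3,4,5,6}:4
  |U|=5: {0,3,4,5,6}:10  {1,2,3,4,6}:1  {2,3,4,5,6}:5
  start at 0(m): 6
  start at 1(k): 15
sum over floor = 21

21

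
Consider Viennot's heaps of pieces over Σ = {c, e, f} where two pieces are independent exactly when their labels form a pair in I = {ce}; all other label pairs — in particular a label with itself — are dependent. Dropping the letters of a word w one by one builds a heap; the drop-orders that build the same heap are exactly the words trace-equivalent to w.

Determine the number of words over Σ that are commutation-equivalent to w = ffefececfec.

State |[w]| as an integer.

12

#0=f has no predecessor
#1=f depends on [0:f]
#2=e depends on [1:f]
#3=f depends on [2:e]
#4=e depends on [3:f]
#5=c depends on [3:f]
#6=e depends on [4:e]
#7=c depends on [5:c]
#8=f depends on [6:e, 7:c]
#9=e depends on [8:f]
#10=c depends on [8:f]
sources: [0:f]
N(rest) = Σ N(rest − s) over sources s of rest; N(one piece) = 1:
  size 1 → [9]=1  [10]=1
  size 2 → [9,10]=2
  size 3 → [8,9,10]=2
  size 4 → [6,8,9,10]=2  [7,8,9,10]=2
  size 5 → [4,6,8,9,10]=2  [5,7,8,9,10]=2  [6,7,8,9,10]=4
  size 6 → [4,6,7,8,9,10]=6  [5,6,7,8,9,10]=6
  size 7 → [4,5,6,7,8,9,10]=12
  size 8 → [3,4,5,6,7,8,9,10]=12
  size 9 → [2,3,4,5,6,7,8,9,10]=12
  first=0(f) contributes 12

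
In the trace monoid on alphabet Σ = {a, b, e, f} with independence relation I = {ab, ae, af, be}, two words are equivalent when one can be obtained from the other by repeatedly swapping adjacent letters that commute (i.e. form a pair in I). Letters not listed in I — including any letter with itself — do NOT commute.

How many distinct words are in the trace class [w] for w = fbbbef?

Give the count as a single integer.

4

#0=f has no predecessor
#1=b depends on [0:f]
#2=b depends on [1:b]
#3=b depends on [2:b]
#4=e depends on [0:f]
#5=f depends on [3:b, 4:e]
sources: [0:f]
N(rest) = Σ N(rest − s) over sources s of rest; N(one piece) = 1:
  size 1 → [5]=1
  size 2 → [3,5]=1  [4,5]=1
  size 3 → [2,3,5]=1  [3,4,5]=2
  size 4 → [1,2,3,5]=1  [2,3,4,5]=3
  first=0(f) contributes 4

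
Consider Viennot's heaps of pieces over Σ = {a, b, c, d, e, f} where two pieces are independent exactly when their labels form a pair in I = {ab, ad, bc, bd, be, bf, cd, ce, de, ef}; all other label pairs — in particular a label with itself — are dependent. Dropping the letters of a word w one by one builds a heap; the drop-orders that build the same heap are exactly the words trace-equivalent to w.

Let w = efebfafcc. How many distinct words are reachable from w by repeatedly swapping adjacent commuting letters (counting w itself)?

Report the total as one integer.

#0=e has no predecessor
#1=f has no predecessor
#2=e depends on [0:e]
#3=b has no predecessor
#4=f depends on [1:f]
#5=a depends on [2:e, 4:f]
#6=f depends on [5:a]
#7=c depends on [6:f]
#8=c depends on [7:c]
sources: [0:e, 1:f, 3:b]
N(rest) = Σ N(rest − s) over sources s of rest; N(one piece) = 1:
  size 1 → [3]=1  [8]=1
  size 2 → [3,8]=2  [7,8]=1
  size 3 → [3,7,8]=3  [6,7,8]=1
  size 4 → [3,6,7,8]=4  [5,6,7,8]=1
  size 5 → [2,5,6,7,8]=1  [3,5,6,7,8]=5  [4,5,6,7,8]=1
  size 6 → [0,2,5,6,7,8]=1  [1,4,5,6,7,8]=1  [2,3,5,6,7,8]=6  [2,4,5,6,7,8]=2  [3,4,5,6,7,8]=6
  size 7 → [0,2,3,5,6,7,8]=7  [0,2,4,5,6,7,8]=3  [1,2,4,5,6,7,8]=3  [1,3,4,5,6,7,8]=7  [2,3,4,5,6,7,8]=14
  first=0(e) contributes 24
  first=1(f) contributes 24
  first=3(b) contributes 6
|[w]| = 54

54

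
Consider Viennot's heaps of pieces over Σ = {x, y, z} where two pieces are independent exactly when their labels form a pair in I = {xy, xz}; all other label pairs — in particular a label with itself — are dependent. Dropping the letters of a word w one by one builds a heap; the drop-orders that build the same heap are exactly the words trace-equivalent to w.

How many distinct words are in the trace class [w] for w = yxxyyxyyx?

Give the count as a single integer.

126

#0=y has no predecessor
#1=x has no predecessor
#2=x depends on [1:x]
#3=y depends on [0:y]
#4=y depends on [3:y]
#5=x depends on [2:x]
#6=y depends on [4:y]
#7=y depends on [6:y]
#8=x depends on [5:x]
sources: [0:y, 1:x]
N(rest) = Σ N(rest − s) over sources s of rest; N(one piece) = 1:
  size 1 → [7]=1  [8]=1
  size 2 → [5,8]=1  [6,7]=1  [7,8]=2
  size 3 → [2,5,8]=1  [4,6,7]=1  [5,7,8]=3  [6,7,8]=3
  size 4 → [1,2,5,8]=1  [2,5,7,8]=4  [3,4,6,7]=1  [4,6,7,8]=4  [5,6,7,8]=6
  size 5 → [0,3,4,6,7]=1  [1,2,5,7,8]=5  [2,5,6,7,8]=10  [3,4,6,7,8]=5  [4,5,6,7,8]=10
  size 6 → [0,3,4,6,7,8]=6  [1,2,5,6,7,8]=15  [2,4,5,6,7,8]=20  [3,4,5,6,7,8]=15
  size 7 → [0,3,4,5,6,7,8]=21  [1,2,4,5,6,7,8]=35  [2,3,4,5,6,7,8]=35
  first=0(y) contributes 70
  first=1(x) contributes 56
|[w]| = 126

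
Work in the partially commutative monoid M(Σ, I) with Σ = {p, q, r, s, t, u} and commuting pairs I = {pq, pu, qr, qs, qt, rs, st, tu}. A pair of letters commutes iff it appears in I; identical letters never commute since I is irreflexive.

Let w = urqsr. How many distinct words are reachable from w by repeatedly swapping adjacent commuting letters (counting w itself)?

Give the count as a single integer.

#0=u has no predecessor
#1=r depends on [0:u]
#2=q depends on [0:u]
#3=s depends on [0:u]
#4=r depends on [1:r]
sources: [0:u]
N(rest) = Σ N(rest − s) over sources s of rest; N(one piece) = 1:
  size 1 → [2]=1  [3]=1  [4]=1
  size 2 → [1,4]=1  [2,3]=2  [2,4]=2  [3,4]=2
  size 3 → [1,2,4]=3  [1,3,4]=3  [2,3,4]=6
  first=0(u) contributes 12

12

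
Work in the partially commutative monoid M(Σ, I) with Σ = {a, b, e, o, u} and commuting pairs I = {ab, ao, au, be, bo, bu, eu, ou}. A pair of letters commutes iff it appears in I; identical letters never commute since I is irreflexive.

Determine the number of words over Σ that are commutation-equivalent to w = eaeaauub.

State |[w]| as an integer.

piece 0:e — minimal
piece 1:a rests on {0:e}
piece 2:e rests on {1:a}
piece 3:a rests on {2:e}
piece 4:a rests on {3:a}
piece 5:u — minimal
piece 6:u rests on {5:u}
piece 7:b — minimal
minimal pieces: {0:e, 5:u, 7:b}
ways to finish when only these pieces remain (= sum over removing one remaining piece with nothing left below it):
  1 left: {4}→1  {6}→1  {7}→1
  2 left: {3,4}→1  {4,6}→2  {4,7}→2  {5,6}→1  {6,7}→2
  3 left: {2,3,4}→1  {3,4,6}→3  {3,4,7}→3  {4,5,6}→3  {4,6,7}→6  {5,6,7}→3
  4 left: {1,2,3,4}→1  {2,3,4,6}→4  {2,3,4,7}→4  {3,4,5,6}→6  {3,4,6,7}→12  {4,5,6,7}→12
  5 left: {0,1,2,3,4}→1  {1,2,3,4,6}→5  {1,2,3,4,7}→5  {2,3,4,5,6}→10  {2,3,4,6,7}→20  {3,4,5,6,7}→30
  6 left: {0,1,2,3,4,6}→6  {0,1,2,3,4,7}→6  {1,2,3,4,5,6}→15  {1,2,3,4,6,7}→30  {2,3,4,5,6,7}→60
  placing 0:e first → 105 extensions
  placing 5:u first → 42 extensions
  placing 7:b first → 21 extensions
total linear extensions = 168

168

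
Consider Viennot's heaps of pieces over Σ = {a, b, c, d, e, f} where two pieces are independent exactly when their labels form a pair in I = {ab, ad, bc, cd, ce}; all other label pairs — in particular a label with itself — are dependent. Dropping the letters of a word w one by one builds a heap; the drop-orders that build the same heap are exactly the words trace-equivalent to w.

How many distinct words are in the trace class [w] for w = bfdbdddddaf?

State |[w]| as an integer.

8

piece 0:b — minimal
piece 1:f rests on {0:b}
piece 2:d rests on {1:f}
piece 3:b rests on {2:d}
piece 4:d rests on {3:b}
piece 5:d rests on {4:d}
piece 6:d rests on {5:d}
piece 7:d rests on {6:d}
piece 8:d rests on {7:d}
piece 9:a rests on {1:f}
piece 10:f rests on {8:d, 9:a}
minimal pieces: {0:b}
ways to finish when only these pieces remain (= sum over removing one remaining piece with nothing left below it):
  1 left: {10}→1
  2 left: {8,10}→1  {9,10}→1
  3 left: {7,8,10}→1  {8,9,10}→2
  4 left: {6,7,8,10}→1  {7,8,9,10}→3
  5 left: {5,6,7,8,10}→1  {6,7,8,9,10}→4
  6 left: {4,5,6,7,8,10}→1  {5,6,7,8,9,10}→5
  7 left: {3,4,5,6,7,8,10}→1  {4,5,6,7,8,9,10}→6
  8 left: {2,3,4,5,6,7,8,10}→1  {3,4,5,6,7,8,9,10}→7
  9 left: {2,3,4,5,6,7,8,9,10}→8
  placing 0:b first → 8 extensions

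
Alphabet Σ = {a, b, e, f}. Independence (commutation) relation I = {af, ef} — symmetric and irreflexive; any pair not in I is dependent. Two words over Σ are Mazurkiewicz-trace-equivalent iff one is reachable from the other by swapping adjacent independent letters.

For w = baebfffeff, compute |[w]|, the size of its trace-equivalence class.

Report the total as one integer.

6

drop 0:b onto floor
drop 1:a onto {0:b}
drop 2:e onto {1:a}
drop 3:b onto {2:e}
drop 4:f onto {3:b}
drop 5:f onto {4:f}
drop 6:f onto {5:f}
drop 7:e onto {3:b}
drop 8:f onto {6:f}
drop 9:f onto {8:f}
ground layer = {0:b}
drop-orders for the pieces not yet dropped (sum over which currently-grounded one goes next):
  1 to go: {7} 1  {9} 1
  2 to go: {7,9} 2  {8,9} 1
  3 to go: {6,8,9} 1  {7,8,9} 3
  4 to go: {5,6,8,9} 1  {6,7,8,9} 4
  5 to go: {4,5,6,8,9} 1  {5,6,7,8,9} 5
  6 to go: {4,5,6,7,8,9} 6
  7 to go: {3,4,5,6,7,8,9} 6
  8 to go: {2,3,4,5,6,7,8,9} 6
  if 0:b drops first: 6 orders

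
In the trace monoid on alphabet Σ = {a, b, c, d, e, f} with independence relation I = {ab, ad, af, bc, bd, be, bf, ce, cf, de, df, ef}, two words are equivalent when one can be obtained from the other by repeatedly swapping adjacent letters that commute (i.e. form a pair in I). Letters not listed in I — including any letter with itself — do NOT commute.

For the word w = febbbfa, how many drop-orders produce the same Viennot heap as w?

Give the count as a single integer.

drop 0:f onto floor
drop 1:e onto floor
drop 2:b onto floor
drop 3:b onto {2:b}
drop 4:b onto {3:b}
drop 5:f onto {0:f}
drop 6:a onto {1:e}
ground layer = {0:f, 1:e, 2:b}
drop-orders for the pieces not yet dropped (sum over which currently-grounded one goes next):
  1 to go: {4} 1  {5} 1  {6} 1
  2 to go: {0,5} 1  {1,6} 1  {3,4} 1  {4,5} 2  {4,6} 2  {5,6} 2
  3 to go: {0,4,5} 3  {0,5,6} 3  {1,4,6} 3  {1,5,6} 3  {2,3,4} 1  {3,4,5} 3  {3,4,6} 3  {4,5,6} 6
  4 to go: {0,1,5,6} 6  {0,3,4,5} 6  {0,4,5,6} 12  {1,3,4,6} 6  {1,4,5,6} 12  {2,3,4,5} 4  {2,3,4,6} 4  {3,4,5,6} 12
  5 to go: {0,1,4,5,6} 30  {0,2,3,4,5} 10  {0,3,4,5,6} 30  {1,2,3,4,6} 10  {1,3,4,5,6} 30  {2,3,4,5,6} 20
  if 0:f drops first: 60 orders
  if 1:e drops first: 60 orders
  if 2:b drops first: 90 orders
heap linearizations: 210

210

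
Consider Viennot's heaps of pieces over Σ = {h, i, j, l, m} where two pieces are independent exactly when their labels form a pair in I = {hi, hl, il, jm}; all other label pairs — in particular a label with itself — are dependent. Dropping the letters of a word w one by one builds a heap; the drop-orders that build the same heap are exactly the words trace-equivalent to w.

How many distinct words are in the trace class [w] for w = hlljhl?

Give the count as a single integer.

6

piece 0:h — minimal
piece 1:l — minimal
piece 2:l rests on {1:l}
piece 3:j rests on {0:h, 2:l}
piece 4:h rests on {3:j}
piece 5:l rests on {3:j}
minimal pieces: {0:h, 1:l}
ways to finish when only these pieces remain (= sum over removing one remaining piece with nothing left below it):
  1 left: {4}→1  {5}→1
  2 left: {4,5}→2
  3 left: {3,4,5}→2
  4 left: {0,3,4,5}→2  {2,3,4,5}→2
  placing 0:h first → 2 extensions
  placing 1:l first → 4 extensions
total linear extensions = 6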